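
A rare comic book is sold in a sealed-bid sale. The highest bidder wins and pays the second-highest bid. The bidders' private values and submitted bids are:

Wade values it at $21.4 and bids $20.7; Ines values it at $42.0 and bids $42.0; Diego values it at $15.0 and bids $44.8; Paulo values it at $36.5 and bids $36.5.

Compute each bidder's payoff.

Bids in descending order: Diego $44.8; Ines $42.0; Paulo $36.5; Wade $20.7.
Diego has the top bid and wins; the price is the second-highest bid, $42.0.
Diego's payoff = $15.0 − $42.0 = -$27.0. All other bidders lose, so their payoff is 0.

Payoffs: Wade $0.0, Ines $0.0, Diego -$27.0, Paulo $0.0.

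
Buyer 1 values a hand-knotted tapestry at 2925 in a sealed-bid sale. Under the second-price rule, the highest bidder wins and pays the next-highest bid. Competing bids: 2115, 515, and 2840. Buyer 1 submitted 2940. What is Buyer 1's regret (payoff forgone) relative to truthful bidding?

The highest competing bid is 2840.
Bidding truthfully at 2925: Buyer 1 has the top bid, wins, and pays the second-highest bid 2840. Payoff = 2925 − 2840 = 85.
Bidding 2940: Buyer 1 has the top bid, wins, and pays the second-highest bid 2840. Payoff = 2925 − 2840 = 85.
Regret = truthful payoff − actual payoff = 85 − 85 = 0.
The bid only affects whether you win, not the price — here both bids land on the same side of the top rival bid, so the deviation is payoff-neutral.

Regret: 0.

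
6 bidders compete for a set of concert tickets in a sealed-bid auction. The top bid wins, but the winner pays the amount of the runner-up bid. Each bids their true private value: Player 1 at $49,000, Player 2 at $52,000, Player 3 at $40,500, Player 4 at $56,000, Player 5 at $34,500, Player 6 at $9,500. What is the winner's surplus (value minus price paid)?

Bids in descending order: Player 4 $56,000; Player 2 $52,000; Player 1 $49,000; Player 3 $40,500; Player 5 $34,500; Player 6 $9,500.
Player 4 wins with the top bid and pays the second-highest, $52,000.
Surplus = $56,000 − $52,000 = $4,000.

Winner's surplus: $4,000.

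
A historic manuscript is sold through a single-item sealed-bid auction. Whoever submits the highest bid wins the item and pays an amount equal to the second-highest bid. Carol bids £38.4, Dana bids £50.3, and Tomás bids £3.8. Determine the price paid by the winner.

£38.4

Sorted high to low: Dana £50.3; Carol £38.4; Tomás £3.8.
Dana has the highest bid, so Dana wins.
The second-highest bid is £38.4, so that is what Dana pays.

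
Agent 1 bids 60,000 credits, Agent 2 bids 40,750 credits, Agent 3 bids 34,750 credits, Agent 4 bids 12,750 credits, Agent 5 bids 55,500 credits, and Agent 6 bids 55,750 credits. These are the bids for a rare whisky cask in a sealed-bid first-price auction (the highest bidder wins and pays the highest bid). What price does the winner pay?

Sorted high to low: Agent 1 60,000 credits, then Agent 6 55,750 credits, then Agent 5 55,500 credits, then Agent 2 40,750 credits, then Agent 3 34,750 credits, then Agent 4 12,750 credits.
Agent 1 is the highest bidder, so Agent 1 wins.
Under the first-price rule, the price is the highest bid: 60,000 credits.

60,000 credits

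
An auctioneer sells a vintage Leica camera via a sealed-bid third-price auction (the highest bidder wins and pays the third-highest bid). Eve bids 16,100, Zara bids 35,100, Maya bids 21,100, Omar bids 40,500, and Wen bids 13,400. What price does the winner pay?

21,100

Ranking the bids: Omar 40,500; Zara 35,100; Maya 21,100; Eve 16,100; Wen 13,400.
Omar is the highest bidder, so Omar wins.
Under the third-price rule, the price is the third-highest bid: 21,100.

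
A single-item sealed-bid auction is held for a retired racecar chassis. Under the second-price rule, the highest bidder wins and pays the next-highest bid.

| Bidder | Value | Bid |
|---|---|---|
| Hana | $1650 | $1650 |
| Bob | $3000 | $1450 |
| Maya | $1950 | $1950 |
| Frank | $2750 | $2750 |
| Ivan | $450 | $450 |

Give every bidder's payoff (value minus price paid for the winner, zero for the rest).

Ordered from highest: Frank $2750; Maya $1950; Hana $1650; Bob $1450; Ivan $450.
Frank has the top bid and wins; the price is the second-highest bid, $1950.
Frank's payoff = $2750 − $1950 = $800. All other bidders lose, so their payoff is 0.

Payoffs: Hana $0, Bob $0, Maya $0, Frank $800, Ivan $0.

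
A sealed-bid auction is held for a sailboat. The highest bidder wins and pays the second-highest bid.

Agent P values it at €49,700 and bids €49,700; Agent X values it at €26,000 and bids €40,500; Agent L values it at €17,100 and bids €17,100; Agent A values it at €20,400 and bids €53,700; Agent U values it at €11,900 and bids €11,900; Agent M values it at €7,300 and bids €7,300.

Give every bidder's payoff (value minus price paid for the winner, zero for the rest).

Agent P €0, Agent X €0, Agent L €0, Agent A -€29,300, Agent U €0, Agent M €0.

Bids in descending order: Agent A €53,700, then Agent P €49,700, then Agent X €40,500, then Agent L €17,100, then Agent U €11,900, then Agent M €7,300.
Agent A has the top bid and wins; the price is the second-highest bid, €49,700.
Agent A's payoff = €20,400 − €49,700 = -€29,300. All other bidders lose, so their payoff is 0.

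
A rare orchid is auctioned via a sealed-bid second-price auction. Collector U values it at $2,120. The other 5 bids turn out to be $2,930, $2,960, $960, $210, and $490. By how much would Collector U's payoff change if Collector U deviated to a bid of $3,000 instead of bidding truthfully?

Payoff change: -$840.

The highest competing bid is $2,960.
Bidding truthfully at $2,120: the top bid is $2,960 (a rival), so Collector U loses. Payoff = $0.
Bidding $3,000: Collector U has the top bid, wins, and pays the second-highest bid $2,960. Payoff = $2,120 − $2,960 = -$840.
Change = -$840 − $0 = -$840.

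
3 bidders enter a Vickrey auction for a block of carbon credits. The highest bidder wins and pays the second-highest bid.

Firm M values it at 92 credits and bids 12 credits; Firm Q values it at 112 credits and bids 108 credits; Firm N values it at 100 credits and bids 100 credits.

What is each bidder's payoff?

Payoffs: Firm M 0 credits, Firm Q 12 credits, Firm N 0 credits.

Ordered from highest: Firm Q 108 credits > Firm N 100 credits > Firm M 12 credits.
Firm Q has the top bid and wins; the price is the second-highest bid, 100 credits.
Firm Q's payoff = 112 credits − 100 credits = 12 credits. All other bidders lose, so their payoff is 0.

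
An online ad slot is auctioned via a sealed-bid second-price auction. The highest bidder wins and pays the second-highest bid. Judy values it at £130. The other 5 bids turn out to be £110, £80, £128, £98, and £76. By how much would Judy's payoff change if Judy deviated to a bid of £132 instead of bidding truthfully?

The highest competing bid is £128.
Bidding truthfully at £130: Judy has the top bid, wins, and pays the second-highest bid £128. Payoff = £130 − £128 = £2.
Bidding £132: Judy has the top bid, wins, and pays the second-highest bid £128. Payoff = £130 − £128 = £2.
Change = £2 − £2 = £0.

£0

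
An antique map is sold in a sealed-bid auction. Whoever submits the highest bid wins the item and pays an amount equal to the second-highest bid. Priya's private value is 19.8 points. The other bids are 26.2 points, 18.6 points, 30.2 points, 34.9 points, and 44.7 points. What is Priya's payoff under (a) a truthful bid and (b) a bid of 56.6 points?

Truthful: 0.0 points; alternative: -24.9 points.

The highest competing bid is 44.7 points.
Bidding truthfully at 19.8 points: the top bid is 44.7 points (a rival), so Priya loses. Payoff = 0.0 points.
Bidding 56.6 points: Priya has the top bid, wins, and pays the second-highest bid 44.7 points. Payoff = 19.8 points − 44.7 points = -24.9 points.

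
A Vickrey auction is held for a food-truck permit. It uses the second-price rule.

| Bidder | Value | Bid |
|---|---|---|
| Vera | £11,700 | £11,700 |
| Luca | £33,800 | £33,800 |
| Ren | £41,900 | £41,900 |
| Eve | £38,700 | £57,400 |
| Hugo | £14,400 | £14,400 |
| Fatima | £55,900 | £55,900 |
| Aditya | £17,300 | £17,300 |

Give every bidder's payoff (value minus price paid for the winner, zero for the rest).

Payoffs: Vera £0, Luca £0, Ren £0, Eve -£17,200, Hugo £0, Fatima £0, Aditya £0.

Ranking the bids: Eve £57,400, then Fatima £55,900, then Ren £41,900, then Luca £33,800, then Aditya £17,300, then Hugo £14,400, then Vera £11,700.
Eve has the top bid and wins; the price is the second-highest bid, £55,900.
Eve's payoff = £38,700 − £55,900 = -£17,200. All other bidders lose, so their payoff is 0.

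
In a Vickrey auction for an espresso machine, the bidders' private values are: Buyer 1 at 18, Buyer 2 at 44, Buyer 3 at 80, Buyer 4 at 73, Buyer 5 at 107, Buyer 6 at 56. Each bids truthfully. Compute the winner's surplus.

Surplus = 27.

Ranking the bids: Buyer 5 107; Buyer 3 80; Buyer 4 73; Buyer 6 56; Buyer 2 44; Buyer 1 18.
Buyer 5 wins with the top bid and pays the second-highest, 80.
Surplus = 107 − 80 = 27.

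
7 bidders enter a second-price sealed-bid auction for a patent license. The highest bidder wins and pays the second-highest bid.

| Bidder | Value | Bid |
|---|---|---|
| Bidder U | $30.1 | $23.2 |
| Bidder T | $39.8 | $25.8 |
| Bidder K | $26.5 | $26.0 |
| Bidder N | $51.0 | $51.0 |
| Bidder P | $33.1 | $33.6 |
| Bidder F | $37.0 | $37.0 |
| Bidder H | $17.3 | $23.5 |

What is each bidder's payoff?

Bidder U $0.0, Bidder T $0.0, Bidder K $0.0, Bidder N $14.0, Bidder P $0.0, Bidder F $0.0, Bidder H $0.0.

Sorted high to low: Bidder N $51.0 > Bidder F $37.0 > Bidder P $33.6 > Bidder K $26.0 > Bidder T $25.8 > Bidder H $23.5 > Bidder U $23.2.
Bidder N has the top bid and wins; the price is the second-highest bid, $37.0.
Bidder N's payoff = $51.0 − $37.0 = $14.0. All other bidders lose, so their payoff is 0.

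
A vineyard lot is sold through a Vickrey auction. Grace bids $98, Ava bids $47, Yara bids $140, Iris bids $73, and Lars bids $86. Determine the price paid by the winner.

Ordered from highest: Yara $140 > Grace $98 > Lars $86 > Iris $73 > Ava $47.
Yara has the highest bid, so Yara wins.
The second-highest bid is $98, so that is what Yara pays.

$98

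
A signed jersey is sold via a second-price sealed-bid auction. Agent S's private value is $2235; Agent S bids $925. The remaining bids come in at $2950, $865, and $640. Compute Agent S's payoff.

Highest competing bid: $2950.
Agent S's bid $925 is not the highest, so Agent S loses, pays nothing, and earns zero payoff.

Agent S's payoff: $0.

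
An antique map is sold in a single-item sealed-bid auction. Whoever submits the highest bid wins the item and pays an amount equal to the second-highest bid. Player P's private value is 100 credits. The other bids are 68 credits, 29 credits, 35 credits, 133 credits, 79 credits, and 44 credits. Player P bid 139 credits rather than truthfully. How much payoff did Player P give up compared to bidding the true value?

The highest competing bid is 133 credits.
Bidding truthfully at 100 credits: the top bid is 133 credits (a rival), so Player P loses. Payoff = 0 credits.
Bidding 139 credits: Player P has the top bid, wins, and pays the second-highest bid 133 credits. Payoff = 100 credits − 133 credits = -33 credits.
Regret = truthful payoff − actual payoff = 0 credits − -33 credits = 33 credits.
This is the dominant-strategy logic: truthful bidding weakly beats any alternative.

Payoff forgone: 33 credits.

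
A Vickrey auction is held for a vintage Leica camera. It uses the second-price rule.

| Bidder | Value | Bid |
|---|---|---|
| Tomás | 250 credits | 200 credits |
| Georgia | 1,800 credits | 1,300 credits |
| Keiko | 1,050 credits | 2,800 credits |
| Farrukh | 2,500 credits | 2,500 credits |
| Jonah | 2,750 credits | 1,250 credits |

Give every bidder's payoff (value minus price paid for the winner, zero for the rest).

Tomás 0 credits, Georgia 0 credits, Keiko -1,450 credits, Farrukh 0 credits, Jonah 0 credits.

Ordered from highest: Keiko 2,800 credits; Farrukh 2,500 credits; Georgia 1,300 credits; Jonah 1,250 credits; Tomás 200 credits.
Keiko has the top bid and wins; the price is the second-highest bid, 2,500 credits.
Keiko's payoff = 1,050 credits − 2,500 credits = -1,450 credits. All other bidders lose, so their payoff is 0.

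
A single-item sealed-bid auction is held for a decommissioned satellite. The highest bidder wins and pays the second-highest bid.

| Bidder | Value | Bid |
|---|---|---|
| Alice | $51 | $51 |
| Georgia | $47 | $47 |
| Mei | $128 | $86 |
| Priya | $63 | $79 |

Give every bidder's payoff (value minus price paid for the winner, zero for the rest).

Ranking the bids: Mei $86 > Priya $79 > Alice $51 > Georgia $47.
Mei has the top bid and wins; the price is the second-highest bid, $79.
Mei's payoff = $128 − $79 = $49. All other bidders lose, so their payoff is 0.

Payoffs: Alice $0, Georgia $0, Mei $49, Priya $0.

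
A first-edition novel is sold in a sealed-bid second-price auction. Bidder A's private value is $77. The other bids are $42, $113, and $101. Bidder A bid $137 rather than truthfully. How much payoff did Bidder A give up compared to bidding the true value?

The highest competing bid is $113.
Bidding truthfully at $77: the top bid is $113 (a rival), so Bidder A loses. Payoff = $0.
Bidding $137: Bidder A has the top bid, wins, and pays the second-highest bid $113. Payoff = $77 − $113 = -$36.
Regret = truthful payoff − actual payoff = $0 − -$36 = $36.

$36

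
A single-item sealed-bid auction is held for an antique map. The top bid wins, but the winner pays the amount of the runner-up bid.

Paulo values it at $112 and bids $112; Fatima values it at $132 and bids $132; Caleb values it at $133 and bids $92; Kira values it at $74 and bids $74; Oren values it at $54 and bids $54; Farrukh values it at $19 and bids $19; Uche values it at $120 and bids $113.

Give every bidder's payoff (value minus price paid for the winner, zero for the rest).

Payoffs: Paulo $0, Fatima $19, Caleb $0, Kira $0, Oren $0, Farrukh $0, Uche $0.

Ordered from highest: Fatima $132, then Uche $113, then Paulo $112, then Caleb $92, then Kira $74, then Oren $54, then Farrukh $19.
Fatima has the top bid and wins; the price is the second-highest bid, $113.
Fatima's payoff = $132 − $113 = $19. All other bidders lose, so their payoff is 0.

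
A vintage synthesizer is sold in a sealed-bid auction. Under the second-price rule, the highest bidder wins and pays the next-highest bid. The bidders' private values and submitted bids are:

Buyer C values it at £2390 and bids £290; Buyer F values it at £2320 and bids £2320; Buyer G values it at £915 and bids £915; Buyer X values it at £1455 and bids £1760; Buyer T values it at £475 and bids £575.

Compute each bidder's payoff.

Payoffs: Buyer C £0, Buyer F £560, Buyer G £0, Buyer X £0, Buyer T £0.

Bids in descending order: Buyer F £2320, then Buyer X £1760, then Buyer G £915, then Buyer T £575, then Buyer C £290.
Buyer F has the top bid and wins; the price is the second-highest bid, £1760.
Buyer F's payoff = £2320 − £1760 = £560. All other bidders lose, so their payoff is 0.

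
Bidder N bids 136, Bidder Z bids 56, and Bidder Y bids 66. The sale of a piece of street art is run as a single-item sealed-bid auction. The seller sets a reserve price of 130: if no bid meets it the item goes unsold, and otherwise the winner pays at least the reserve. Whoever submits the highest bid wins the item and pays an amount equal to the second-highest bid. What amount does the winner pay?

Sorted high to low: Bidder N 136, then Bidder Y 66, then Bidder Z 56.
Bidder N has the highest bid, so Bidder N wins.
The second-highest bid is 66, but the reserve 130 is higher, so the price is the reserve.

Price paid: 130.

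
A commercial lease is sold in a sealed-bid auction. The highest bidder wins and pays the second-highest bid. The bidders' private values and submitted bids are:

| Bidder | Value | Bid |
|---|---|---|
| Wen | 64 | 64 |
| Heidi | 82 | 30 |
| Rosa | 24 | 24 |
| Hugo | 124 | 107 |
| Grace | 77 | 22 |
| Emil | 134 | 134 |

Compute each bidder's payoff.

Wen 0, Heidi 0, Rosa 0, Hugo 0, Grace 0, Emil 27.

Bids in descending order: Emil 134, then Hugo 107, then Wen 64, then Heidi 30, then Rosa 24, then Grace 22.
Emil has the top bid and wins; the price is the second-highest bid, 107.
Emil's payoff = 134 − 107 = 27. All other bidders lose, so their payoff is 0.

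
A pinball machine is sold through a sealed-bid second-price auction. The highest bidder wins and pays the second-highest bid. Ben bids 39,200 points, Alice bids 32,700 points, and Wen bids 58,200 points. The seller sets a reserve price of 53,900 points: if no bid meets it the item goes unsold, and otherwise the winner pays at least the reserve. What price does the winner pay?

Bids in descending order: Wen 58,200 points; Ben 39,200 points; Alice 32,700 points.
Wen has the highest bid, so Wen wins.
The second-highest bid is 39,200 points, but the reserve 53,900 points is higher, so the price is the reserve.

Price paid: 53,900 points.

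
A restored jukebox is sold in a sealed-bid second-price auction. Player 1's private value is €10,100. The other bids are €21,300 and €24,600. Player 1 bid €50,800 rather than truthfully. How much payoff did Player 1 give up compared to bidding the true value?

Regret: €14,500.

The highest competing bid is €24,600.
Bidding truthfully at €10,100: the top bid is €24,600 (a rival), so Player 1 loses. Payoff = €0.
Bidding €50,800: Player 1 has the top bid, wins, and pays the second-highest bid €24,600. Payoff = €10,100 − €24,600 = -€14,500.
Regret = truthful payoff − actual payoff = €0 − -€14,500 = €14,500.
Deviating from a truthful bid can only lose payoff in a second-price auction — never gain.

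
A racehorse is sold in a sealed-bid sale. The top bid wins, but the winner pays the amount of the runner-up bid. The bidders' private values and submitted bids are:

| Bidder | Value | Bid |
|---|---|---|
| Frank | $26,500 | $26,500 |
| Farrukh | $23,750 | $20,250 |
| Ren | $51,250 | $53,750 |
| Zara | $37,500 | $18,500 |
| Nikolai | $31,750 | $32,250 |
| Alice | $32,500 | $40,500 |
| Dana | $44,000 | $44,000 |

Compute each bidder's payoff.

Bids in descending order: Ren $53,750 > Dana $44,000 > Alice $40,500 > Nikolai $32,250 > Frank $26,500 > Farrukh $20,250 > Zara $18,500.
Ren has the top bid and wins; the price is the second-highest bid, $44,000.
Ren's payoff = $51,250 − $44,000 = $7,250. All other bidders lose, so their payoff is 0.

Frank $0, Farrukh $0, Ren $7,250, Zara $0, Nikolai $0, Alice $0, Dana $0.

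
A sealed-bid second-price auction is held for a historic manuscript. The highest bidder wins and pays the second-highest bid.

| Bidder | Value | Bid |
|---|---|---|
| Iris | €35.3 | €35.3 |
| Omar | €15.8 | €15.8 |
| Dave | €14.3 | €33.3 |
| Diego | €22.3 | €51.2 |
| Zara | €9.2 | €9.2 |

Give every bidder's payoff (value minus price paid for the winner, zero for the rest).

Sorted high to low: Diego €51.2; Iris €35.3; Dave €33.3; Omar €15.8; Zara €9.2.
Diego has the top bid and wins; the price is the second-highest bid, €35.3.
Diego's payoff = €22.3 − €35.3 = -€13.0. All other bidders lose, so their payoff is 0.

Payoffs: Iris €0.0, Omar €0.0, Dave €0.0, Diego -€13.0, Zara €0.0.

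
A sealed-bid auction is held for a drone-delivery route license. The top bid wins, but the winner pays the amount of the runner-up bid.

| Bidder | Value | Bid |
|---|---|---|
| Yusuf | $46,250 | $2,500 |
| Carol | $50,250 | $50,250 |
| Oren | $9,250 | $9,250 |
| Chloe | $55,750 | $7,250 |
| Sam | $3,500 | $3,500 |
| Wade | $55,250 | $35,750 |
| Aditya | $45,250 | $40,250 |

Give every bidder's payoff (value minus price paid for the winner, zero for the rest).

Sorted high to low: Carol $50,250, then Aditya $40,250, then Wade $35,750, then Oren $9,250, then Chloe $7,250, then Sam $3,500, then Yusuf $2,500.
Carol has the top bid and wins; the price is the second-highest bid, $40,250.
Carol's payoff = $50,250 − $40,250 = $10,000. All other bidders lose, so their payoff is 0.

Yusuf $0, Carol $10,000, Oren $0, Chloe $0, Sam $0, Wade $0, Aditya $0.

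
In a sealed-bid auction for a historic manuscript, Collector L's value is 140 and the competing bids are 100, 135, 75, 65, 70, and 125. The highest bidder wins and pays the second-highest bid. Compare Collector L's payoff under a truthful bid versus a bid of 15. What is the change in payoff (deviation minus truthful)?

Payoff change: -5.

The highest competing bid is 135.
Bidding truthfully at 140: Collector L has the top bid, wins, and pays the second-highest bid 135. Payoff = 140 − 135 = 5.
Bidding 15: the top bid is 135 (a rival), so Collector L loses. Payoff = 0.
Change = 0 − 5 = -5.
This is the dominant-strategy logic: truthful bidding weakly beats any alternative.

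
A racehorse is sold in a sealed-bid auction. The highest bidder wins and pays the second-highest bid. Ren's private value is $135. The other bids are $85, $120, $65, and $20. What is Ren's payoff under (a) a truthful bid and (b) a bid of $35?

The highest competing bid is $120.
Bidding truthfully at $135: Ren has the top bid, wins, and pays the second-highest bid $120. Payoff = $135 − $120 = $15.
Bidding $35: the top bid is $120 (a rival), so Ren loses. Payoff = $0.

Truthful: $15; alternative: $0.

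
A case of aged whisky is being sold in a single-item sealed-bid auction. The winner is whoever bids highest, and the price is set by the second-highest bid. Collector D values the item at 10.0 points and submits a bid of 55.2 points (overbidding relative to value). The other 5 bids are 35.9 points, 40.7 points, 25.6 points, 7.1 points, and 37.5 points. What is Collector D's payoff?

Payoff = -30.7 points.

Highest competing bid: 40.7 points.
Collector D's bid 55.2 points is the highest overall, so Collector D wins and pays the second-highest bid, 40.7 points.
Payoff = value − price = 10.0 points − 40.7 points = -30.7 points.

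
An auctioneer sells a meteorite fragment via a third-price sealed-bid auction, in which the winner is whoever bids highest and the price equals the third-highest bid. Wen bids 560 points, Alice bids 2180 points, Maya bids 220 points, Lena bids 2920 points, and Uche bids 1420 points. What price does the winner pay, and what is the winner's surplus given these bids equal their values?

Price 1420 points; surplus 1500 points.

Ranking the bids: Lena 2920 points > Alice 2180 points > Uche 1420 points > Wen 560 points > Maya 220 points.
Lena is the highest bidder, so Lena wins.
Under the third-price rule, the price is the third-highest bid: 1420 points.
Surplus = 2920 points − 1420 points = 1500 points.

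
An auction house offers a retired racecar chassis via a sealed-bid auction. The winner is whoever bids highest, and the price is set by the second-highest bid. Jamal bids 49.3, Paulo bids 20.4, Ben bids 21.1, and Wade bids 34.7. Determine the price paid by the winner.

Bids in descending order: Jamal 49.3 > Wade 34.7 > Ben 21.1 > Paulo 20.4.
Jamal has the highest bid, so Jamal wins.
The second-highest bid is 34.7, so that is what Jamal pays.

34.7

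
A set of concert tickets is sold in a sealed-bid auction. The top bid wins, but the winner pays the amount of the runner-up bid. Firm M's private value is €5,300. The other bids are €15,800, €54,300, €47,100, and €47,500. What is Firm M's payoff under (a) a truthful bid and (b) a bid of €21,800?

Truthful: €0; alternative: €0.

The highest competing bid is €54,300.
Bidding truthfully at €5,300: the top bid is €54,300 (a rival), so Firm M loses. Payoff = €0.
Bidding €21,800: the top bid is €54,300 (a rival), so Firm M loses. Payoff = €0.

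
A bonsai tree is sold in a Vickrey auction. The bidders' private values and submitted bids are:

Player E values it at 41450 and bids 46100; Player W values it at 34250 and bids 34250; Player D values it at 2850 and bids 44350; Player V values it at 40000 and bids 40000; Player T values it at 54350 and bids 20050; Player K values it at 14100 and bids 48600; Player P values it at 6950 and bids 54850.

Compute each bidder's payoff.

Payoffs: Player E 0, Player W 0, Player D 0, Player V 0, Player T 0, Player K 0, Player P -41650.

Ordered from highest: Player P 54850; Player K 48600; Player E 46100; Player D 44350; Player V 40000; Player W 34250; Player T 20050.
Player P has the top bid and wins; the price is the second-highest bid, 48600.
Player P's payoff = 6950 − 48600 = -41650. All other bidders lose, so their payoff is 0.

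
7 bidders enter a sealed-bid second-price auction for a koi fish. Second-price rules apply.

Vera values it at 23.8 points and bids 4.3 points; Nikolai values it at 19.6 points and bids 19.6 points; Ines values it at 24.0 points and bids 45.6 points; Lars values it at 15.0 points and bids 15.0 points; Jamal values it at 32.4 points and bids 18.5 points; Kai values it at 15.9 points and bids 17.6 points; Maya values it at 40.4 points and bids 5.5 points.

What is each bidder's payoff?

Ordered from highest: Ines 45.6 points > Nikolai 19.6 points > Jamal 18.5 points > Kai 17.6 points > Lars 15.0 points > Maya 5.5 points > Vera 4.3 points.
Ines has the top bid and wins; the price is the second-highest bid, 19.6 points.
Ines's payoff = 24.0 points − 19.6 points = 4.4 points. All other bidders lose, so their payoff is 0.

Payoffs: Vera 0.0 points, Nikolai 0.0 points, Ines 4.4 points, Lars 0.0 points, Jamal 0.0 points, Kai 0.0 points, Maya 0.0 points.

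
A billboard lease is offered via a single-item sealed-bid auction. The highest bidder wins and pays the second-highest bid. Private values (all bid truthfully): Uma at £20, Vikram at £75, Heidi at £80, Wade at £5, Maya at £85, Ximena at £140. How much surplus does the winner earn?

Surplus = £55.

Bids in descending order: Ximena £140, then Maya £85, then Heidi £80, then Vikram £75, then Uma £20, then Wade £5.
Ximena wins with the top bid and pays the second-highest, £85.
Surplus = £140 − £85 = £55.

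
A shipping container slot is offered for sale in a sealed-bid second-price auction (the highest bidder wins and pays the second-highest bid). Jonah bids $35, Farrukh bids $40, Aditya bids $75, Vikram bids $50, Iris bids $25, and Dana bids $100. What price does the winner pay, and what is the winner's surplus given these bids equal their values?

The winner pays $75 for a surplus of $25.

Bids in descending order: Dana $100 > Aditya $75 > Vikram $50 > Farrukh $40 > Jonah $35 > Iris $25.
Dana is the highest bidder, so Dana wins.
Under the second-price rule, the price is the second-highest bid: $75.
Surplus = $100 − $75 = $25.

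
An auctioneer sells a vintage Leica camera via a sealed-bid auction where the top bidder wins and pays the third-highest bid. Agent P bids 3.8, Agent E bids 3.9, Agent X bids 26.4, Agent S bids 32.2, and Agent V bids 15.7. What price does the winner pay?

Ranking the bids: Agent S 32.2 > Agent X 26.4 > Agent V 15.7 > Agent E 3.9 > Agent P 3.8.
Agent S is the highest bidder, so Agent S wins.
Under the third-price rule, the price is the third-highest bid: 15.7.

Price paid: 15.7.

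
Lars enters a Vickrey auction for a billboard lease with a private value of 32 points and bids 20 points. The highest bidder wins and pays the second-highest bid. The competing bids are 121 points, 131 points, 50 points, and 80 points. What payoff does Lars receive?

0 points

Highest competing bid: 131 points.
Lars's bid 20 points is not the highest, so Lars loses, pays nothing, and earns zero payoff.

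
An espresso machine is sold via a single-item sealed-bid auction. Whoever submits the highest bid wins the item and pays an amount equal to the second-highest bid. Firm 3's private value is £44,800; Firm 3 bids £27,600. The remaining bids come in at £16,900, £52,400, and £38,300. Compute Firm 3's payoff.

Highest competing bid: £52,400.
Firm 3's bid £27,600 is not the highest, so Firm 3 loses, pays nothing, and earns zero payoff.

The bidder's payoff: £0.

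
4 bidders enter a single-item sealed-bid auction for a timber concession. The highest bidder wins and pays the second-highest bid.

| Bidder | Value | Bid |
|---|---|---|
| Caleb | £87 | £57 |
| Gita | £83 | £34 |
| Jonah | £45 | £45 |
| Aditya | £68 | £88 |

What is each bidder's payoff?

Payoffs: Caleb £0, Gita £0, Jonah £0, Aditya £11.

Ordered from highest: Aditya £88, then Caleb £57, then Jonah £45, then Gita £34.
Aditya has the top bid and wins; the price is the second-highest bid, £57.
Aditya's payoff = £68 − £57 = £11. All other bidders lose, so their payoff is 0.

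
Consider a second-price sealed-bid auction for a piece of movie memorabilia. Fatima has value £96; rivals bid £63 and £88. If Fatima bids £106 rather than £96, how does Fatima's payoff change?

Payoff change: £0.

The highest competing bid is £88.
Bidding truthfully at £96: Fatima has the top bid, wins, and pays the second-highest bid £88. Payoff = £96 − £88 = £8.
Bidding £106: Fatima has the top bid, wins, and pays the second-highest bid £88. Payoff = £96 − £88 = £8.
Change = £8 − £8 = £0.
The bid only affects whether you win, not the price — here both bids land on the same side of the top rival bid, so the deviation is payoff-neutral.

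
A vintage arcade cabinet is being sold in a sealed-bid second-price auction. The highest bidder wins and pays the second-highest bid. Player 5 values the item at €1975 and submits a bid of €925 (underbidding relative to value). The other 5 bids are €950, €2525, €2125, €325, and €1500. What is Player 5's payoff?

The bidder's payoff: €0.

Highest competing bid: €2525.
Player 5's bid €925 is not the highest, so Player 5 loses, pays nothing, and earns zero payoff.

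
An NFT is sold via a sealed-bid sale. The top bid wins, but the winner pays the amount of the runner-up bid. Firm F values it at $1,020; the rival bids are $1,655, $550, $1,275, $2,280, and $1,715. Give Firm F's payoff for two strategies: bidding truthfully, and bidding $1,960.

The highest competing bid is $2,280.
Bidding truthfully at $1,020: the top bid is $2,280 (a rival), so Firm F loses. Payoff = $0.
Bidding $1,960: the top bid is $2,280 (a rival), so Firm F loses. Payoff = $0.
The bid only affects whether you win, not the price — here both bids land on the same side of the top rival bid, so the deviation is payoff-neutral.

Truthful: $0; alternative: $0.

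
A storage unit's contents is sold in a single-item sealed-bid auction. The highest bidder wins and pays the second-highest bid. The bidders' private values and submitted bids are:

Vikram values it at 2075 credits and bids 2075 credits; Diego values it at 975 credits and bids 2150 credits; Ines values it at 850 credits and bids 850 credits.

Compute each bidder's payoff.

Bids in descending order: Diego 2150 credits > Vikram 2075 credits > Ines 850 credits.
Diego has the top bid and wins; the price is the second-highest bid, 2075 credits.
Diego's payoff = 975 credits − 2075 credits = -1100 credits. All other bidders lose, so their payoff is 0.

Payoffs: Vikram 0 credits, Diego -1100 credits, Ines 0 credits.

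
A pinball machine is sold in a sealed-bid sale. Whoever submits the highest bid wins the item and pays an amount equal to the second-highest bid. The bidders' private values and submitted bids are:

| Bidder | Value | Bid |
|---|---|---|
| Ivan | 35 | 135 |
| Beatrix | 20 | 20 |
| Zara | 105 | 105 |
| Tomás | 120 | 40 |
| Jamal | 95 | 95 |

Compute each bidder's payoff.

Ivan -70, Beatrix 0, Zara 0, Tomás 0, Jamal 0.

Ordered from highest: Ivan 135; Zara 105; Jamal 95; Tomás 40; Beatrix 20.
Ivan has the top bid and wins; the price is the second-highest bid, 105.
Ivan's payoff = 35 − 105 = -70. All other bidders lose, so their payoff is 0.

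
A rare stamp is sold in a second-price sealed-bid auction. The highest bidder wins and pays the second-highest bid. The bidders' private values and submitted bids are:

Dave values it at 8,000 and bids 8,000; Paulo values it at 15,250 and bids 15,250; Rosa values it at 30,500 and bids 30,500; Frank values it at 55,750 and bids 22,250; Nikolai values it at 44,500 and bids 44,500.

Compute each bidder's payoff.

Bids in descending order: Nikolai 44,500, then Rosa 30,500, then Frank 22,250, then Paulo 15,250, then Dave 8,000.
Nikolai has the top bid and wins; the price is the second-highest bid, 30,500.
Nikolai's payoff = 44,500 − 30,500 = 14,000. All other bidders lose, so their payoff is 0.

Dave 0, Paulo 0, Rosa 0, Frank 0, Nikolai 14,000.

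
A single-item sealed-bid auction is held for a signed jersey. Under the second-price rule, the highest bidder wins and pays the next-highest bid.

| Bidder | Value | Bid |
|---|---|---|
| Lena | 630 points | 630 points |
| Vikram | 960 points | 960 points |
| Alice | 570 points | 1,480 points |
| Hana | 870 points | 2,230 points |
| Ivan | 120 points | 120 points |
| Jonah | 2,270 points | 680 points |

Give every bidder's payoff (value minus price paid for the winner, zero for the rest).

Ranking the bids: Hana 2,230 points > Alice 1,480 points > Vikram 960 points > Jonah 680 points > Lena 630 points > Ivan 120 points.
Hana has the top bid and wins; the price is the second-highest bid, 1,480 points.
Hana's payoff = 870 points − 1,480 points = -610 points. All other bidders lose, so their payoff is 0.

Lena 0 points, Vikram 0 points, Alice 0 points, Hana -610 points, Ivan 0 points, Jonah 0 points.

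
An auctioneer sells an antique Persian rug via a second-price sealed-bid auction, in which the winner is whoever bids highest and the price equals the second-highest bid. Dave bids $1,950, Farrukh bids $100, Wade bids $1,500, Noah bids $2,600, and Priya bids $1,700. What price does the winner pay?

The winner pays $1,950.

Ordered from highest: Noah $2,600, then Dave $1,950, then Priya $1,700, then Wade $1,500, then Farrukh $100.
Noah is the highest bidder, so Noah wins.
Under the second-price rule, the price is the second-highest bid: $1,950.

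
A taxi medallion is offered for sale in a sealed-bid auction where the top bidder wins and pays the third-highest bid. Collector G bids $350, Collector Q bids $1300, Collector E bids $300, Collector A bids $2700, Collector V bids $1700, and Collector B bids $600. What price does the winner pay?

$1300

Ranking the bids: Collector A $2700, then Collector V $1700, then Collector Q $1300, then Collector B $600, then Collector G $350, then Collector E $300.
Collector A is the highest bidder, so Collector A wins.
Under the third-price rule, the price is the third-highest bid: $1300.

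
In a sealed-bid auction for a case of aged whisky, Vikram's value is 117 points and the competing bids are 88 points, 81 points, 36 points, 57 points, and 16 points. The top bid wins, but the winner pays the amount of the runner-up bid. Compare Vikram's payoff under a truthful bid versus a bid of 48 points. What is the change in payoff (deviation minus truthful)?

-29 points

The highest competing bid is 88 points.
Bidding truthfully at 117 points: Vikram has the top bid, wins, and pays the second-highest bid 88 points. Payoff = 117 points − 88 points = 29 points.
Bidding 48 points: the top bid is 88 points (a rival), so Vikram loses. Payoff = 0 points.
Change = 0 points − 29 points = -29 points.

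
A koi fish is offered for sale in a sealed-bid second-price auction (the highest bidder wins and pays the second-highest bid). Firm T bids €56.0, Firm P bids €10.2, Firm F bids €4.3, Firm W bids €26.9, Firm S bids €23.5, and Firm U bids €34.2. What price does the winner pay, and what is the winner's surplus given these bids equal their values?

Price €34.2; surplus €21.8.

Ranking the bids: Firm T €56.0, then Firm U €34.2, then Firm W €26.9, then Firm S €23.5, then Firm P €10.2, then Firm F €4.3.
Firm T is the highest bidder, so Firm T wins.
Under the second-price rule, the price is the second-highest bid: €34.2.
Surplus = €56.0 − €34.2 = €21.8.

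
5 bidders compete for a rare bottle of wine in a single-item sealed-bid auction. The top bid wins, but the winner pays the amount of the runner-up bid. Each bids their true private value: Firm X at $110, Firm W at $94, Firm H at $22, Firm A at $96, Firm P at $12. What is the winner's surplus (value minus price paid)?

Surplus = $14.

Sorted high to low: Firm X $110 > Firm A $96 > Firm W $94 > Firm H $22 > Firm P $12.
Firm X wins with the top bid and pays the second-highest, $96.
Surplus = $110 − $96 = $14.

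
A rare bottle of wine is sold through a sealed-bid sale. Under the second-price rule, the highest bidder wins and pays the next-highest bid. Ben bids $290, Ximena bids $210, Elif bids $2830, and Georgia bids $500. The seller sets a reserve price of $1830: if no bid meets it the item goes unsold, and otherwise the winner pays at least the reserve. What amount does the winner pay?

Ordered from highest: Elif $2830, then Georgia $500, then Ben $290, then Ximena $210.
Elif has the highest bid, so Elif wins.
The second-highest bid is $500, but the reserve $1830 is higher, so the price is the reserve.

Price paid: $1830.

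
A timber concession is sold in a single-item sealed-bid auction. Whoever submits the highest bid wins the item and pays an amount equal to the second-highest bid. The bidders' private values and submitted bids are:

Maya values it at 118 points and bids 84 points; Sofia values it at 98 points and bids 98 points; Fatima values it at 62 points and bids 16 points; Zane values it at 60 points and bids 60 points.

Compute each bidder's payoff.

Ranking the bids: Sofia 98 points, then Maya 84 points, then Zane 60 points, then Fatima 16 points.
Sofia has the top bid and wins; the price is the second-highest bid, 84 points.
Sofia's payoff = 98 points − 84 points = 14 points. All other bidders lose, so their payoff is 0.

Payoffs: Maya 0 points, Sofia 14 points, Fatima 0 points, Zane 0 points.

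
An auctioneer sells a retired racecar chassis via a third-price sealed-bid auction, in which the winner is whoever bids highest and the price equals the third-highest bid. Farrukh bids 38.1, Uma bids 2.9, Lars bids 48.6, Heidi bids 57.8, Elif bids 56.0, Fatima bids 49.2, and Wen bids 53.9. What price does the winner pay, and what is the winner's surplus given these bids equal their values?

The winner pays 53.9 for a surplus of 3.9.

Bids in descending order: Heidi 57.8 > Elif 56.0 > Wen 53.9 > Fatima 49.2 > Lars 48.6 > Farrukh 38.1 > Uma 2.9.
Heidi is the highest bidder, so Heidi wins.
Under the third-price rule, the price is the third-highest bid: 53.9.
Surplus = 57.8 − 53.9 = 3.9.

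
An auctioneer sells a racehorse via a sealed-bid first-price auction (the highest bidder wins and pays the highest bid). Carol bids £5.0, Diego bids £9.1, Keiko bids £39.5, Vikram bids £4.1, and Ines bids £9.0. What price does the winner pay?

Bids in descending order: Keiko £39.5, then Diego £9.1, then Ines £9.0, then Carol £5.0, then Vikram £4.1.
Keiko is the highest bidder, so Keiko wins.
Under the first-price rule, the price is the highest bid: £39.5.

The winner pays £39.5.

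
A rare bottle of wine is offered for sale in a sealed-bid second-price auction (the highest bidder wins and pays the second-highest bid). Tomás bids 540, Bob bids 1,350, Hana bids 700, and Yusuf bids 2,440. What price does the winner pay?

Sorted high to low: Yusuf 2,440 > Bob 1,350 > Hana 700 > Tomás 540.
Yusuf is the highest bidder, so Yusuf wins.
Under the second-price rule, the price is the second-highest bid: 1,350.

1,350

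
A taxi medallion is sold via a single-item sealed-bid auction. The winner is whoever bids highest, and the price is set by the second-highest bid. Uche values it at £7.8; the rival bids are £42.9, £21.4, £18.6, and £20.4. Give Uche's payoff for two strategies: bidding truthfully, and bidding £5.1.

(a) £0.0  (b) £0.0

The highest competing bid is £42.9.
Bidding truthfully at £7.8: the top bid is £42.9 (a rival), so Uche loses. Payoff = £0.0.
Bidding £5.1: the top bid is £42.9 (a rival), so Uche loses. Payoff = £0.0.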